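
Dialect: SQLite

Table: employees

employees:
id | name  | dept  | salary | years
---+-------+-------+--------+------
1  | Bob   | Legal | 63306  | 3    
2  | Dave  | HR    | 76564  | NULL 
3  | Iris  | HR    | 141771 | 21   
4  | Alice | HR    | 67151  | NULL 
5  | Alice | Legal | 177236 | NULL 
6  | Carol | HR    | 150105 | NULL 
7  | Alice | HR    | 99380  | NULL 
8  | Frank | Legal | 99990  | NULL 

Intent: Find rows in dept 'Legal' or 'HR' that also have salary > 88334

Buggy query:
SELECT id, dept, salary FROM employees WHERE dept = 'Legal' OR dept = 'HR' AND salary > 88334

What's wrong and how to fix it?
Bug: Without parentheses, AND is evaluated before OR, so the salary filter only applies to the 'HR' branch

Fix: Add parentheses around the OR so the AND applies to both alternatives

Corrected query:
SELECT id, dept, salary FROM employees WHERE (dept = 'Legal' OR dept = 'HR') AND salary > 88334

Result:
id | dept  | salary
---+-------+-------
3  | HR    | 141771
5  | Legal | 177236
6  | HR    | 150105
7  | HR    | 99380 
8  | Legal | 99990 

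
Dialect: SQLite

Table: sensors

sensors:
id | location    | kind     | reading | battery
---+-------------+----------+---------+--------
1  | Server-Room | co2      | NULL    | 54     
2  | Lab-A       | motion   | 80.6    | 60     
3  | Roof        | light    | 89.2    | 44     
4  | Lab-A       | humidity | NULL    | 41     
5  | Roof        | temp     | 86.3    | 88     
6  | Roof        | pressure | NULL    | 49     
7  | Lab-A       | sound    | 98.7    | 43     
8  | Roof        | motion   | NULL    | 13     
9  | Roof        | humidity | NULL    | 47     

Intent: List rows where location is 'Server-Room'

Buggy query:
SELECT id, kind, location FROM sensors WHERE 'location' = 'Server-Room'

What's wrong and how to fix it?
Bug: 'location' in single quotes is a string literal, not the column; the comparison is literal-vs-literal and never true

Fix: Remove the quotes around the column name (or use double quotes for an identifier)

Corrected query:
SELECT id, kind, location FROM sensors WHERE location = 'Server-Room'

Result:
id | kind | location   
---+------+------------
1  | co2  | Server-Room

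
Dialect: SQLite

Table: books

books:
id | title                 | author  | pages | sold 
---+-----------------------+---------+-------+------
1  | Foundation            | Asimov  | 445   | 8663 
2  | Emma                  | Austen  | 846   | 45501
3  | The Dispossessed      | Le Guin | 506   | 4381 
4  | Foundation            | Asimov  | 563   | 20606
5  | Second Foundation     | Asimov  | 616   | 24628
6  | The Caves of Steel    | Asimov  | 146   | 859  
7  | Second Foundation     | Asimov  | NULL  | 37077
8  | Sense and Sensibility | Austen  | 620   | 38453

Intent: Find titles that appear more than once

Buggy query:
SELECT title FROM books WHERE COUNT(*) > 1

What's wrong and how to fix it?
Bug: WHERE can't reference COUNT(*); aggregates are computed after WHERE

Fix: Group first, then use HAVING for the count condition

Corrected query:
SELECT title FROM books GROUP BY title HAVING COUNT(*) > 1

Result:
title            
-----------------
Foundation       
Second Foundation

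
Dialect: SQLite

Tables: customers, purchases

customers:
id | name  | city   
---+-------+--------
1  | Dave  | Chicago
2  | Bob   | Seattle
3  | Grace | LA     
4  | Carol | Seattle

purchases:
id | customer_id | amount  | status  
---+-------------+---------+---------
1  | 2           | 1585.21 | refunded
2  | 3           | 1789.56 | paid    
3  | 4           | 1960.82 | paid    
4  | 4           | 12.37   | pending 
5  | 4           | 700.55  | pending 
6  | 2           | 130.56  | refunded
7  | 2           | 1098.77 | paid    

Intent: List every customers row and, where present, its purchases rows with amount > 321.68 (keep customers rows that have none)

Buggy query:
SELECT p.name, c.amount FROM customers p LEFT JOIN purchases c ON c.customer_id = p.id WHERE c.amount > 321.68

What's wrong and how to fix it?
Bug: Filtering c.amount in WHERE discards the NULL rows produced by LEFT JOIN, turning it into an inner join

Fix: Put 'c.amount > 321.68' in the JOIN's ON clause instead of WHERE

Corrected query:
SELECT p.name, c.amount FROM customers p LEFT JOIN purchases c ON c.customer_id = p.id AND c.amount > 321.68

Result:
name  | amount 
------+--------
Dave  | NULL   
Bob   | 1098.77
Bob   | 1585.21
Grace | 1789.56
Carol | 700.55 
Carol | 1960.82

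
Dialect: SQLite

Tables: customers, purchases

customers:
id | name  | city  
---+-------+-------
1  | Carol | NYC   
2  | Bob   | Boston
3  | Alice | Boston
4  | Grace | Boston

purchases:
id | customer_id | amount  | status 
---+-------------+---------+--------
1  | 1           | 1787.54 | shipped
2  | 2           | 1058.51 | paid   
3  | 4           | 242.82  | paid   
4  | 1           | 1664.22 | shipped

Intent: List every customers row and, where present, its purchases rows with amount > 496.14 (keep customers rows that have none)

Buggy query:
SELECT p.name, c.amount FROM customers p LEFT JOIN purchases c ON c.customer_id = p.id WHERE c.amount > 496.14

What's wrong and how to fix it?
Bug: Filtering c.amount in WHERE discards the NULL rows produced by LEFT JOIN, turning it into an inner join

Fix: Move the right-table condition into the ON clause so unmatched parents are kept

Corrected query:
SELECT p.name, c.amount FROM customers p LEFT JOIN purchases c ON c.customer_id = p.id AND c.amount > 496.14

Result:
name  | amount 
------+--------
Carol | 1664.22
Carol | 1787.54
Bob   | 1058.51
Alice | NULL   
Grace | NULL   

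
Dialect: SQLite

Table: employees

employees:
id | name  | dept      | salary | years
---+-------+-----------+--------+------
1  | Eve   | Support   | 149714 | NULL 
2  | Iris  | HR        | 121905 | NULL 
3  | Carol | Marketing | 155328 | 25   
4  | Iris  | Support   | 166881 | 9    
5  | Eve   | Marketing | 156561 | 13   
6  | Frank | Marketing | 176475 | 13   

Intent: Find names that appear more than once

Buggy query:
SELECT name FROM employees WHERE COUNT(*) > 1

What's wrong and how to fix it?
Bug: WHERE can't reference COUNT(*); aggregates are computed after WHERE

Fix: GROUP BY name, then filter groups with HAVING COUNT(*) > 1

Corrected query:
SELECT name FROM employees GROUP BY name HAVING COUNT(*) > 1

Result:
name
----
Eve 
Iris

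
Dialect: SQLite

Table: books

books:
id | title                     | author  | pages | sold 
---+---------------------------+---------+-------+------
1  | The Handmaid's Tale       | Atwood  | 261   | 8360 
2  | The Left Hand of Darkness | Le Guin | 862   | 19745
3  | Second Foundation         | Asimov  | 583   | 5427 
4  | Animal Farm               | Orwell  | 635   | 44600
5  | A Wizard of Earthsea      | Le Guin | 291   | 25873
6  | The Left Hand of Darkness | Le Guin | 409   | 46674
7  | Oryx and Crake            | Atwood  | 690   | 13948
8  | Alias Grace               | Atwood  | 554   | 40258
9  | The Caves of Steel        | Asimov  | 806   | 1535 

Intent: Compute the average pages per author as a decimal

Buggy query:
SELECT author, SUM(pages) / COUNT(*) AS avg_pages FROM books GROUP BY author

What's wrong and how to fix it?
Bug: SUM(pages) and COUNT(*) are both integers; the division truncates the fractional part

Fix: Multiply by 1.0 (or CAST to REAL) to force floating-point division

Corrected query:
SELECT author, SUM(pages) * 1.0 / COUNT(*) AS avg_pages FROM books GROUP BY author

Result:
author  | avg_pages 
--------+-----------
Asimov  | 694.5     
Atwood  | 501.666667
Le Guin | 520.666667
Orwell  | 635       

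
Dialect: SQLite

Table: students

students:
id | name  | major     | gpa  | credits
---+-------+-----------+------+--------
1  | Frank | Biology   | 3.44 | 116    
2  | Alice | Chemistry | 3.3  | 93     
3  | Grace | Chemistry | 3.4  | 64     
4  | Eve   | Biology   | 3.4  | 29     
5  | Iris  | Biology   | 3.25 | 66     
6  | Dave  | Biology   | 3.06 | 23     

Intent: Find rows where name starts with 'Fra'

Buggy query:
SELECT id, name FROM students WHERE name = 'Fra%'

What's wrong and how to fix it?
Bug: '=' compares the literal string including the % character; pattern matching needs LIKE

Fix: Replace '=' with LIKE so 'Fra%' is treated as a pattern

Corrected query:
SELECT id, name FROM students WHERE name LIKE 'Fra%'

Result:
id | name 
---+------
1  | Frank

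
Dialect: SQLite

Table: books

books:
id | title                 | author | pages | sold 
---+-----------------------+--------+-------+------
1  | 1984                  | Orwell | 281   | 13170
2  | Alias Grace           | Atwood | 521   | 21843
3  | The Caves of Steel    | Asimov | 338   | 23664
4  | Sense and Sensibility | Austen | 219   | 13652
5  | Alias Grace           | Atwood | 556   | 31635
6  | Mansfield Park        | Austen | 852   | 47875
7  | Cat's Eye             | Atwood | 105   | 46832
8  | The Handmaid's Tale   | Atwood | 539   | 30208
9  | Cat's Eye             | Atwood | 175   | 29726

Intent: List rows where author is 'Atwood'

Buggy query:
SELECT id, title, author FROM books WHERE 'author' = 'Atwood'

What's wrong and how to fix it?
Bug: Single quotes denote string literals in SQL; the column name is being compared as a constant string

Fix: Remove the quotes around the column name (or use double quotes for an identifier)

Corrected query:
SELECT id, title, author FROM books WHERE author = 'Atwood'

Result:
id | title               | author
---+---------------------+-------
2  | Alias Grace         | Atwood
5  | Alias Grace         | Atwood
7  | Cat's Eye           | Atwood
8  | The Handmaid's Tale | Atwood
9  | Cat's Eye           | Atwood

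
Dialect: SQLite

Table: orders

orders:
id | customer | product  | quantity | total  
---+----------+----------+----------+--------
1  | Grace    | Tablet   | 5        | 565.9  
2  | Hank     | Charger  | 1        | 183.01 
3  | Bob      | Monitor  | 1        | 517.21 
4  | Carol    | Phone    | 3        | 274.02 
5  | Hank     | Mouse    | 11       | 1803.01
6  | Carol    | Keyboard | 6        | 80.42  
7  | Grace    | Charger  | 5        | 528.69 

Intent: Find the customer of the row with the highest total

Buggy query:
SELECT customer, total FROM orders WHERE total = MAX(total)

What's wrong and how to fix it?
Bug: WHERE is evaluated per row; an aggregate over the whole table isn't defined there

Fix: Use a subquery: WHERE total = (SELECT MAX(total) FROM orders)

Corrected query:
SELECT customer, total FROM orders WHERE total = (SELECT MAX(total) FROM orders)

Result:
customer | total  
---------+--------
Hank     | 1803.01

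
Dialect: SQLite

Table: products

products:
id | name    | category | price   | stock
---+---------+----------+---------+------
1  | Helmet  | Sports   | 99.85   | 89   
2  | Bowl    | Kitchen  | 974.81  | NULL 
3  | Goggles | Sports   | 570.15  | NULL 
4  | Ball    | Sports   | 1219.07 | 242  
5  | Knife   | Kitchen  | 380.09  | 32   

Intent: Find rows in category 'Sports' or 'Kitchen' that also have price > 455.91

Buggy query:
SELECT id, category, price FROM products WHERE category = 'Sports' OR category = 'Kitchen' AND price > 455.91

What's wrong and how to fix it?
Bug: Without parentheses, AND is evaluated before OR, so the price filter only applies to the 'Kitchen' branch

Fix: Group the OR with parentheses (or use IN), then AND the threshold

Corrected query:
SELECT id, category, price FROM products WHERE (category = 'Sports' OR category = 'Kitchen') AND price > 455.91

Result:
id | category | price  
---+----------+--------
2  | Kitchen  | 974.81 
3  | Sports   | 570.15 
4  | Sports   | 1219.07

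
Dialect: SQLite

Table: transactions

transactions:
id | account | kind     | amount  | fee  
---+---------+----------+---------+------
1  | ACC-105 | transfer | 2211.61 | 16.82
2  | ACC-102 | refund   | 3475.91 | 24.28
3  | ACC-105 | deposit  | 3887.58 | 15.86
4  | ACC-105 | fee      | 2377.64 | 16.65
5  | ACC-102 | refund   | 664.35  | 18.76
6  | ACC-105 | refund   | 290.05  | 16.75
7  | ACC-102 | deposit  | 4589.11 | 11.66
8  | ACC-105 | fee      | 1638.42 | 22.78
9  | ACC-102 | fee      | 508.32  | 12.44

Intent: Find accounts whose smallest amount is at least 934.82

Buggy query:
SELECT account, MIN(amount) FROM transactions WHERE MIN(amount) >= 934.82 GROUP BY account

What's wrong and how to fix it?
Bug: MIN() in WHERE is a misuse of aggregate

Fix: Replace WHERE with HAVING after the GROUP BY

Corrected query:
SELECT account, MIN(amount) FROM transactions GROUP BY account HAVING MIN(amount) >= 934.82

Result:
(no rows)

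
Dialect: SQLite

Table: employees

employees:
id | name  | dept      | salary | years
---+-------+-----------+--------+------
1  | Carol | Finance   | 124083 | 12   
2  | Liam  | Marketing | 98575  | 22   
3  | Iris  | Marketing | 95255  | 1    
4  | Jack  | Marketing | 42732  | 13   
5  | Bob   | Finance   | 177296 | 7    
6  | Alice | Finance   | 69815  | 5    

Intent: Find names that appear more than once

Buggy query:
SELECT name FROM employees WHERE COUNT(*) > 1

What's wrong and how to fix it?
Bug: WHERE can't reference COUNT(*); aggregates are computed after WHERE

Fix: Group first, then use HAVING for the count condition

Corrected query:
SELECT name FROM employees GROUP BY name HAVING COUNT(*) > 1

Result:
(no rows)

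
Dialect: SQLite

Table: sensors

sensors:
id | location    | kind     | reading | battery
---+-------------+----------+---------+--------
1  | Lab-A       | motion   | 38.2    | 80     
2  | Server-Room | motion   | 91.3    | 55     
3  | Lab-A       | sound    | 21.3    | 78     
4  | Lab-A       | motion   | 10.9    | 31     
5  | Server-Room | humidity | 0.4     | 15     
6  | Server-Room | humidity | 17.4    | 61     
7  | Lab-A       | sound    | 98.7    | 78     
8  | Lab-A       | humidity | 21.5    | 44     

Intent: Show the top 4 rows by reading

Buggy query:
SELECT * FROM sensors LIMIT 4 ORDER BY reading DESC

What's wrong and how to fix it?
Bug: LIMIT must come after ORDER BY

Fix: Sort with ORDER BY, then apply LIMIT

Corrected query:
SELECT * FROM sensors ORDER BY reading DESC LIMIT 4

Result:
id | location    | kind     | reading | battery
---+-------------+----------+---------+--------
7  | Lab-A       | sound    | 98.7    | 78     
2  | Server-Room | motion   | 91.3    | 55     
1  | Lab-A       | motion   | 38.2    | 80     
8  | Lab-A       | humidity | 21.5    | 44     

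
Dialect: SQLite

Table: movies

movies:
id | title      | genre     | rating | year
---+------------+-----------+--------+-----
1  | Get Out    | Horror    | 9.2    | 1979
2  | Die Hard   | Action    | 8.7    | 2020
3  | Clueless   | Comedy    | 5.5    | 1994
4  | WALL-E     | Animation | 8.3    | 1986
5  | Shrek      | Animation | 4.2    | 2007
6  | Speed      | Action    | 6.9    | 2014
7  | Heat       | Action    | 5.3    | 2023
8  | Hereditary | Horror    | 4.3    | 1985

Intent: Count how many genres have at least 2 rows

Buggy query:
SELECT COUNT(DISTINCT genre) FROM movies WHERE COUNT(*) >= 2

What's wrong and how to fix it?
Bug: COUNT(*) cannot appear in WHERE; the per-group count doesn't exist yet

Fix: Group first with HAVING COUNT(*) >= 2, then COUNT the resulting groups

Corrected query:
SELECT COUNT(*) FROM (SELECT genre FROM movies GROUP BY genre HAVING COUNT(*) >= 2)

Result:
COUNT(*)
--------
3       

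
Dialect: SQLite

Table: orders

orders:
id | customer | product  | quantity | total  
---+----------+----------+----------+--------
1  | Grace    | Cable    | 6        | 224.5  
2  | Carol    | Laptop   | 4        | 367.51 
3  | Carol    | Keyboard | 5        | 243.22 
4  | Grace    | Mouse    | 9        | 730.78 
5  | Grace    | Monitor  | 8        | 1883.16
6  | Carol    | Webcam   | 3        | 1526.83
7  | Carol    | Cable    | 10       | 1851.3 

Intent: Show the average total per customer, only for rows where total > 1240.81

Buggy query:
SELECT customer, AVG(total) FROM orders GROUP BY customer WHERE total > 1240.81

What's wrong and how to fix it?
Bug: WHERE cannot follow GROUP BY

Fix: Place WHERE between FROM and GROUP BY

Corrected query:
SELECT customer, AVG(total) FROM orders WHERE total > 1240.81 GROUP BY customer

Result:
customer | AVG(total)
---------+-----------
Carol    | 1689.065  
Grace    | 1883.16   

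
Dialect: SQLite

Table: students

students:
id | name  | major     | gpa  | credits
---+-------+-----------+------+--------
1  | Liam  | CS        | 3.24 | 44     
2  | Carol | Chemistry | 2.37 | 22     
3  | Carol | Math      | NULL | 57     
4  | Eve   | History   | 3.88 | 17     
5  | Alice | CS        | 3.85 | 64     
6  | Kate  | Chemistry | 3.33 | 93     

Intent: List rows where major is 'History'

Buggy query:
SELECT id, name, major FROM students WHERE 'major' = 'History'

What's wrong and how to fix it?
Bug: 'major' in single quotes is a string literal, not the column; the comparison is literal-vs-literal and never true

Fix: Remove the quotes around the column name (or use double quotes for an identifier)

Corrected query:
SELECT id, name, major FROM students WHERE major = 'History'

Result:
id | name | major  
---+------+--------
4  | Eve  | History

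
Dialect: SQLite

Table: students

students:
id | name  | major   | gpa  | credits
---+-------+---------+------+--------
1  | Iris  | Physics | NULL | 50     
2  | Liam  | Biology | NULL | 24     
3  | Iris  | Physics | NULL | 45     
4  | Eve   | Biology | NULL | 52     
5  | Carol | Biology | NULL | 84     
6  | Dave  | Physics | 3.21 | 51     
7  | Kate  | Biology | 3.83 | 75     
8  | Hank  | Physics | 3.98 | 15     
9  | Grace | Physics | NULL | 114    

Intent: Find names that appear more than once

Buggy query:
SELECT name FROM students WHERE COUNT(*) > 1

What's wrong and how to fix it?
Bug: WHERE can't reference COUNT(*); aggregates are computed after WHERE

Fix: GROUP BY name, then filter groups with HAVING COUNT(*) > 1

Corrected query:
SELECT name FROM students GROUP BY name HAVING COUNT(*) > 1

Result:
name
----
Iris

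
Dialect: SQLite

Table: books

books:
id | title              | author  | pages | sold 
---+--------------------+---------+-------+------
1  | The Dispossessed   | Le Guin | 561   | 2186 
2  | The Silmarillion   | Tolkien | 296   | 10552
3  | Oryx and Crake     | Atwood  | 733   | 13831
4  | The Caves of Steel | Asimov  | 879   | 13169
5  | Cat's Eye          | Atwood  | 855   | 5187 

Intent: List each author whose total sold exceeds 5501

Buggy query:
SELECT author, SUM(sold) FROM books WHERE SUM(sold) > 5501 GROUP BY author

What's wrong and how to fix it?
Bug: WHERE runs before GROUP BY, so aggregates aren't available there

Fix: Move the aggregate condition to a HAVING clause

Corrected query:
SELECT author, SUM(sold) FROM books GROUP BY author HAVING SUM(sold) > 5501

Result:
author  | SUM(sold)
--------+----------
Asimov  | 13169    
Atwood  | 19018    
Tolkien | 10552    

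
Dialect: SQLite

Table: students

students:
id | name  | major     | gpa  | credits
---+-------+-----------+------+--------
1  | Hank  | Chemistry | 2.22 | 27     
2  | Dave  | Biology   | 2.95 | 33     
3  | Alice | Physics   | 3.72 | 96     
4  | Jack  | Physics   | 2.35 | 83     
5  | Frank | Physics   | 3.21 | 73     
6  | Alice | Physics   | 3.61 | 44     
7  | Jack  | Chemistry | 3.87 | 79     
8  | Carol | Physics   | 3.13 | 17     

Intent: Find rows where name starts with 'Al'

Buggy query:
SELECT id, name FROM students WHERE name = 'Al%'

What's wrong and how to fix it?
Bug: '=' compares the literal string including the % character; pattern matching needs LIKE

Fix: Use LIKE for wildcard pattern matching

Corrected query:
SELECT id, name FROM students WHERE name LIKE 'Al%'

Result:
id | name 
---+------
3  | Alice
6  | Alice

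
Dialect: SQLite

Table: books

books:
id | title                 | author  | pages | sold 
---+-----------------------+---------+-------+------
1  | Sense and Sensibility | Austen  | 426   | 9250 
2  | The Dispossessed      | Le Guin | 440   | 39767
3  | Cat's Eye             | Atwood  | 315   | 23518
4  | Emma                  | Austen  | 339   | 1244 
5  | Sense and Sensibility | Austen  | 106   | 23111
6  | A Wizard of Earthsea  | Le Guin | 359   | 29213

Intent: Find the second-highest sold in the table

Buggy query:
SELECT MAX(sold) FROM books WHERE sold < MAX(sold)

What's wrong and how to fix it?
Bug: The inner MAX is an aggregate inside WHERE, which is not allowed

Fix: Compute the overall MAX in a subquery, then take MAX of rows below it

Corrected query:
SELECT MAX(sold) FROM books WHERE sold < (SELECT MAX(sold) FROM books)

Result:
MAX(sold)
---------
29213    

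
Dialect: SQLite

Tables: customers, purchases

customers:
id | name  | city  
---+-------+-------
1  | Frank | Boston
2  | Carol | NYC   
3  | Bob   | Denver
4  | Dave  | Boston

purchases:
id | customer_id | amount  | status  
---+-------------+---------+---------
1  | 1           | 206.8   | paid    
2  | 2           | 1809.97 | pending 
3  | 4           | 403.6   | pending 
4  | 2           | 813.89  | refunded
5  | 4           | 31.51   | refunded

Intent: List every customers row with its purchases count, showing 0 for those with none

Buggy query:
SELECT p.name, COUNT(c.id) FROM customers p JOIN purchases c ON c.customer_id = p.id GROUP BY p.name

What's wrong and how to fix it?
Bug: An inner join excludes parents with zero children

Fix: Switch to LEFT JOIN to retain unmatched parent rows

Corrected query:
SELECT p.name, COUNT(c.id) FROM customers p LEFT JOIN purchases c ON c.customer_id = p.id GROUP BY p.name

Result:
name  | COUNT(c.id)
------+------------
Bob   | 0          
Carol | 2          
Dave  | 2          
Frank | 1          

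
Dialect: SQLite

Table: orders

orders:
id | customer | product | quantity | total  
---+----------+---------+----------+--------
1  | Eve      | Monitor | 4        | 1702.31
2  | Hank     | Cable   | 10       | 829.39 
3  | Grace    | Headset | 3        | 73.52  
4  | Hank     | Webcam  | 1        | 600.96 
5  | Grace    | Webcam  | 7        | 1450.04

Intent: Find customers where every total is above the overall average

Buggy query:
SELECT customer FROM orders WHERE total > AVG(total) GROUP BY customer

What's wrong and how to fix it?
Bug: AVG() is an aggregate; it can't sit directly in WHERE

Fix: Use a subquery for AVG and a HAVING MIN(...) filter so the condition holds for every row in the group

Corrected query:
SELECT customer FROM orders GROUP BY customer HAVING MIN(total) > (SELECT AVG(total) FROM orders)

Result:
customer
--------
Eve     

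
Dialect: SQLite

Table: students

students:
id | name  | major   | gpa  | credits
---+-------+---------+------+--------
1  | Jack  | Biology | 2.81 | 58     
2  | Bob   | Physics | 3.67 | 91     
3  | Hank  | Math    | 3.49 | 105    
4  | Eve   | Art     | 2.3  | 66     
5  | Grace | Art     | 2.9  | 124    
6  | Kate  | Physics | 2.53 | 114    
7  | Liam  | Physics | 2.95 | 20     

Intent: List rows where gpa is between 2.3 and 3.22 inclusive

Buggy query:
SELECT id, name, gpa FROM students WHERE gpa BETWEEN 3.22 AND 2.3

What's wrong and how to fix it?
Bug: The bounds are reversed; BETWEEN a AND b requires a <= b to match anything

Fix: Write BETWEEN 2.3 AND 3.22

Corrected query:
SELECT id, name, gpa FROM students WHERE gpa BETWEEN 2.3 AND 3.22

Result:
id | name  | gpa 
---+-------+-----
1  | Jack  | 2.81
4  | Eve   | 2.3 
5  | Grace | 2.9 
6  | Kate  | 2.53
7  | Liam  | 2.95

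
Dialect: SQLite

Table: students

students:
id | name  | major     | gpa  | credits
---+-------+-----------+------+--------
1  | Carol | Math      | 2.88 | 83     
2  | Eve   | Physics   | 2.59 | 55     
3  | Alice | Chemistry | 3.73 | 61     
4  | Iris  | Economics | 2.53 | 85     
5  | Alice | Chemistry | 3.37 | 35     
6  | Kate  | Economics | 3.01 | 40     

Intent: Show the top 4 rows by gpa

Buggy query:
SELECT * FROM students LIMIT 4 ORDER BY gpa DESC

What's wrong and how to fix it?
Bug: ORDER BY cannot follow LIMIT; LIMIT is the final clause

Fix: Sort with ORDER BY, then apply LIMIT

Corrected query:
SELECT * FROM students ORDER BY gpa DESC LIMIT 4

Result:
id | name  | major     | gpa  | credits
---+-------+-----------+------+--------
3  | Alice | Chemistry | 3.73 | 61     
5  | Alice | Chemistry | 3.37 | 35     
6  | Kate  | Economics | 3.01 | 40     
1  | Carol | Math      | 2.88 | 83     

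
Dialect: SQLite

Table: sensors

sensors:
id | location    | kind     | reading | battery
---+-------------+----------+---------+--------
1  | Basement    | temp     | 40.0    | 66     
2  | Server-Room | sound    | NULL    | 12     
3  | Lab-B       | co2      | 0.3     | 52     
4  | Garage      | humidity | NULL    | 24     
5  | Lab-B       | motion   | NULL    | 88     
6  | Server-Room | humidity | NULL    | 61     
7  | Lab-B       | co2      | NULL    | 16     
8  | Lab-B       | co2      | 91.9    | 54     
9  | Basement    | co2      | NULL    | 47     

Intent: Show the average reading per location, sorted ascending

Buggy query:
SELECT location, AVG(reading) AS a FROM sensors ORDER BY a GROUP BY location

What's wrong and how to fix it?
Bug: GROUP BY must precede ORDER BY

Fix: Move ORDER BY to the end, after GROUP BY

Corrected query:
SELECT location, AVG(reading) AS a FROM sensors GROUP BY location ORDER BY a

Result:
location    | a   
------------+-----
Garage      | NULL
Server-Room | NULL
Basement    | 40  
Lab-B       | 46.1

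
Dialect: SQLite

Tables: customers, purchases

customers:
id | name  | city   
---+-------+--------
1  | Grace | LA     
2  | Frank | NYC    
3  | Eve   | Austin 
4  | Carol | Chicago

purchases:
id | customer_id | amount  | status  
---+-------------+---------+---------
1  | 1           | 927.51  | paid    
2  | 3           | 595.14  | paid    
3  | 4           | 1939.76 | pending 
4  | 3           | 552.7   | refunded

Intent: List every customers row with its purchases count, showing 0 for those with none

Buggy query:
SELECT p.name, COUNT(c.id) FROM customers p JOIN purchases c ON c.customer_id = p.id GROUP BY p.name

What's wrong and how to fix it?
Bug: INNER JOIN drops customers rows that have no matching purchases rows

Fix: Use LEFT JOIN so parents without children still appear (COUNT(c.id) gives 0)

Corrected query:
SELECT p.name, COUNT(c.id) FROM customers p LEFT JOIN purchases c ON c.customer_id = p.id GROUP BY p.name

Result:
name  | COUNT(c.id)
------+------------
Carol | 1          
Eve   | 2          
Frank | 0          
Grace | 1          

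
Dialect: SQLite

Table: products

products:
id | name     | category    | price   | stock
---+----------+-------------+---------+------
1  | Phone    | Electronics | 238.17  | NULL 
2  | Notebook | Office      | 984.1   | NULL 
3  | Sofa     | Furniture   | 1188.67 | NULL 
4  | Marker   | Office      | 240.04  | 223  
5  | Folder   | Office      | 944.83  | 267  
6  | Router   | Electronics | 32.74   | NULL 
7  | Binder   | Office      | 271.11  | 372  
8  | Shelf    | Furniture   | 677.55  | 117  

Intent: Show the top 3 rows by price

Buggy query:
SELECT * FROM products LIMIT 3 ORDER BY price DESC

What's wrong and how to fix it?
Bug: LIMIT must come after ORDER BY

Fix: Sort with ORDER BY, then apply LIMIT

Corrected query:
SELECT * FROM products ORDER BY price DESC LIMIT 3

Result:
id | name     | category  | price   | stock
---+----------+-----------+---------+------
3  | Sofa     | Furniture | 1188.67 | NULL 
2  | Notebook | Office    | 984.1   | NULL 
5  | Folder   | Office    | 944.83  | 267  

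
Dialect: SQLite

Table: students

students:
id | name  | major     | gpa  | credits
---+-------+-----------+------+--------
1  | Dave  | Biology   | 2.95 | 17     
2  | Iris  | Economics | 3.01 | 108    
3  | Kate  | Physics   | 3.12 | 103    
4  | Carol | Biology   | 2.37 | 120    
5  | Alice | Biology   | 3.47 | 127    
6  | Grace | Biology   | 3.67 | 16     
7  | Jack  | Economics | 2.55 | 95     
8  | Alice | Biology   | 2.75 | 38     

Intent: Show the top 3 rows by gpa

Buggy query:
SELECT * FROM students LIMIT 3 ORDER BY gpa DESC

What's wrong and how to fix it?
Bug: LIMIT must come after ORDER BY

Fix: Swap the clauses: ORDER BY first, then LIMIT

Corrected query:
SELECT * FROM students ORDER BY gpa DESC LIMIT 3

Result:
id | name  | major   | gpa  | credits
---+-------+---------+------+--------
6  | Grace | Biology | 3.67 | 16     
5  | Alice | Biology | 3.47 | 127    
3  | Kate  | Physics | 3.12 | 103    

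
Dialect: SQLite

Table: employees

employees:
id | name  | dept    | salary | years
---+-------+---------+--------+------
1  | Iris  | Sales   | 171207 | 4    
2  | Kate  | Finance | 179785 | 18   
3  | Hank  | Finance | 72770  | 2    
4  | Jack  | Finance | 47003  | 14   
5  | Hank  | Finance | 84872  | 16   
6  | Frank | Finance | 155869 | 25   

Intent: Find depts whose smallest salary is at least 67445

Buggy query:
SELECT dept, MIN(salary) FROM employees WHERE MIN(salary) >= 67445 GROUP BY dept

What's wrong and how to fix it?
Bug: MIN() in WHERE is a misuse of aggregate

Fix: Use HAVING for the per-group MIN condition

Corrected query:
SELECT dept, MIN(salary) FROM employees GROUP BY dept HAVING MIN(salary) >= 67445

Result:
dept  | MIN(salary)
------+------------
Sales | 171207     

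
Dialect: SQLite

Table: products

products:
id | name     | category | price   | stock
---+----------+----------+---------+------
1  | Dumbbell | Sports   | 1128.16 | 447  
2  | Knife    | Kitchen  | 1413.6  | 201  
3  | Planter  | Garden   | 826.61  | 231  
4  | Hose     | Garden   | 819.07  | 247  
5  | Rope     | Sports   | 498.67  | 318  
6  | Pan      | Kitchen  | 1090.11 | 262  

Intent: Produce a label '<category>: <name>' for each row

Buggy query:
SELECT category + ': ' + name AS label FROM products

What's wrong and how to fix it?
Bug: SQLite uses || for string concatenation; + coerces text to numbers (yielding 0)

Fix: Use the || operator for string concatenation

Corrected query:
SELECT category || ': ' || name AS label FROM products

Result:
label           
----------------
Sports: Dumbbell
Kitchen: Knife  
Garden: Planter 
Garden: Hose    
Sports: Rope    
Kitchen: Pan    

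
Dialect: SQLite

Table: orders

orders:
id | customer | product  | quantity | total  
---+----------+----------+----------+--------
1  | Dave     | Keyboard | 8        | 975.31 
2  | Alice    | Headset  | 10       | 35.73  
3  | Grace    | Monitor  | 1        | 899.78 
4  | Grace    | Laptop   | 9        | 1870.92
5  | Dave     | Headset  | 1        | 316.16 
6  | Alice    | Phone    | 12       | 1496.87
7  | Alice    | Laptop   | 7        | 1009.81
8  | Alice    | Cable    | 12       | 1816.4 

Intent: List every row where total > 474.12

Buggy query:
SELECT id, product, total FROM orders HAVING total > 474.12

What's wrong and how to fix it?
Bug: This is a non-aggregate query (no GROUP BY, no aggregates), so in SQLite the HAVING clause is invalid here; a row-level condition belongs in WHERE

Fix: Replace HAVING with WHERE since the condition applies to individual rows

Corrected query:
SELECT id, product, total FROM orders WHERE total > 474.12

Result:
id | product  | total  
---+----------+--------
1  | Keyboard | 975.31 
3  | Monitor  | 899.78 
4  | Laptop   | 1870.92
6  | Phone    | 1496.87
7  | Laptop   | 1009.81
8  | Cable    | 1816.4 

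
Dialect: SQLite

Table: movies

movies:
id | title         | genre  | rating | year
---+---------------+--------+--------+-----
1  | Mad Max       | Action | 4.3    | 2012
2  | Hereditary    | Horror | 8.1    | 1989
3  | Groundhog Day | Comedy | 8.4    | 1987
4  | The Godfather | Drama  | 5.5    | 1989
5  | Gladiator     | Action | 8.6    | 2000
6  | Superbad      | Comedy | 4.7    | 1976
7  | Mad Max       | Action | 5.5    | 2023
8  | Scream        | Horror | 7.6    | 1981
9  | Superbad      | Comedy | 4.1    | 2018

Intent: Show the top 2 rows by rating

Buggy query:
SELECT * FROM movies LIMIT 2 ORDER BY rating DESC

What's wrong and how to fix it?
Bug: LIMIT must come after ORDER BY

Fix: Swap the clauses: ORDER BY first, then LIMIT

Corrected query:
SELECT * FROM movies ORDER BY rating DESC LIMIT 2

Result:
id | title         | genre  | rating | year
---+---------------+--------+--------+-----
5  | Gladiator     | Action | 8.6    | 2000
3  | Groundhog Day | Comedy | 8.4    | 1987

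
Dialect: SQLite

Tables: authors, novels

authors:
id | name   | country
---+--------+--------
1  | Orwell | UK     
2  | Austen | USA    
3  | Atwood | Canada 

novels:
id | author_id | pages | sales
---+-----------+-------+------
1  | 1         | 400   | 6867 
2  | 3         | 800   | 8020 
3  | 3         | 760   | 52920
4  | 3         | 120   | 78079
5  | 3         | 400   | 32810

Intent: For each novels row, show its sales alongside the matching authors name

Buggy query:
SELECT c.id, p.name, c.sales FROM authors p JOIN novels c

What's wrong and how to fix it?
Bug: JOIN with no ON clause produces a cartesian product; every novels row pairs with every authors row

Fix: Add ON c.author_id = p.id to the JOIN

Corrected query:
SELECT c.id, p.name, c.sales FROM authors p JOIN novels c ON c.author_id = p.id

Result:
id | name   | sales
---+--------+------
1  | Orwell | 6867 
2  | Atwood | 8020 
3  | Atwood | 52920
4  | Atwood | 78079
5  | Atwood | 32810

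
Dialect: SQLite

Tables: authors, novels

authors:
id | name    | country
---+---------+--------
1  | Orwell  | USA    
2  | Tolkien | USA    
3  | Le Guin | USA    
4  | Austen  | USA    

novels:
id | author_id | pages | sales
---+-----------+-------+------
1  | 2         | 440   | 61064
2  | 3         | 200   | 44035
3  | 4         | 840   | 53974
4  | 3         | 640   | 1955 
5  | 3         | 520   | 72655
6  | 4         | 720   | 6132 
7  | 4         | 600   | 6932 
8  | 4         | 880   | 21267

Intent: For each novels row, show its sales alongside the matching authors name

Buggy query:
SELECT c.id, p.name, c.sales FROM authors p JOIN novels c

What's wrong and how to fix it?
Bug: JOIN with no ON clause produces a cartesian product; every novels row pairs with every authors row

Fix: Specify the join condition linking the foreign key to the parent id

Corrected query:
SELECT c.id, p.name, c.sales FROM authors p JOIN novels c ON c.author_id = p.id

Result:
id | name    | sales
---+---------+------
1  | Tolkien | 61064
2  | Le Guin | 44035
3  | Austen  | 53974
4  | Le Guin | 1955 
5  | Le Guin | 72655
6  | Austen  | 6132 
7  | Austen  | 6932 
8  | Austen  | 21267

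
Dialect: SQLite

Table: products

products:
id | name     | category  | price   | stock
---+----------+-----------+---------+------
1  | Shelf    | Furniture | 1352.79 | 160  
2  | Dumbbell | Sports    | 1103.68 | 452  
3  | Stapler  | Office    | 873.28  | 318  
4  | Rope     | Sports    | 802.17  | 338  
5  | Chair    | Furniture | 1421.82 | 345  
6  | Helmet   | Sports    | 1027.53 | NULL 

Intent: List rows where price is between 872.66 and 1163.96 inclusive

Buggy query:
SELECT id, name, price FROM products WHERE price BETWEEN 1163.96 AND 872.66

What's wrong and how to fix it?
Bug: BETWEEN expects the lower bound first; with 1163.96 AND 872.66 the range is empty

Fix: Write BETWEEN 872.66 AND 1163.96

Corrected query:
SELECT id, name, price FROM products WHERE price BETWEEN 872.66 AND 1163.96

Result:
id | name     | price  
---+----------+--------
2  | Dumbbell | 1103.68
3  | Stapler  | 873.28 
6  | Helmet   | 1027.53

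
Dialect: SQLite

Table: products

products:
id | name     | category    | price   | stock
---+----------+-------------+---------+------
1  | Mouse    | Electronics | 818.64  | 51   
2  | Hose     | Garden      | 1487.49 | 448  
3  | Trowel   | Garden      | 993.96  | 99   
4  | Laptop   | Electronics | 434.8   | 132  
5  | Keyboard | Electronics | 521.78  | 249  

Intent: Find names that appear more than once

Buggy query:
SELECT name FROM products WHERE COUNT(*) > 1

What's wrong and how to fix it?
Bug: WHERE can't reference COUNT(*); aggregates are computed after WHERE

Fix: GROUP BY name, then filter groups with HAVING COUNT(*) > 1

Corrected query:
SELECT name FROM products GROUP BY name HAVING COUNT(*) > 1

Result:
(no rows)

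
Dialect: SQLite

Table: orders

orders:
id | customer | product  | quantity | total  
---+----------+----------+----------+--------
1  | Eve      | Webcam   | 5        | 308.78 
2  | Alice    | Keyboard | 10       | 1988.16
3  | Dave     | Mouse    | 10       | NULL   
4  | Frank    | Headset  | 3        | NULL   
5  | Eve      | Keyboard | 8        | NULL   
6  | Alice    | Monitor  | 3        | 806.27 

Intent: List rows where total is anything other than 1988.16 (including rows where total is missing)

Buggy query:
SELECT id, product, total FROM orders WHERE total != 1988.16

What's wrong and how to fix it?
Bug: Inequality against NULL is unknown, not true; rows with NULL are dropped

Fix: Add an explicit OR total IS NULL to include the missing-value rows

Corrected query:
SELECT id, product, total FROM orders WHERE total != 1988.16 OR total IS NULL

Result:
id | product  | total 
---+----------+-------
1  | Webcam   | 308.78
3  | Mouse    | NULL  
4  | Headset  | NULL  
5  | Keyboard | NULL  
6  | Monitor  | 806.27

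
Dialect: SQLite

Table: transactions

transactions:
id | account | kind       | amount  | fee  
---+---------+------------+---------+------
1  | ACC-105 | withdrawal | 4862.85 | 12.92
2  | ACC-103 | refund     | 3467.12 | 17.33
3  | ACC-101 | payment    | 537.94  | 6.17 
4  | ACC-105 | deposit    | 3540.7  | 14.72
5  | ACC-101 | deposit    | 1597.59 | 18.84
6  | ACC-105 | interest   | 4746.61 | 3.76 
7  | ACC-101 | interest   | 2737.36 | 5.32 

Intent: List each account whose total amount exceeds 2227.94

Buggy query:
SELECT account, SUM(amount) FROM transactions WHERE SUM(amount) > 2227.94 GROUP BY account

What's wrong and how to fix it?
Bug: Aggregate functions cannot appear in a WHERE clause

Fix: Move the aggregate condition to a HAVING clause

Corrected query:
SELECT account, SUM(amount) FROM transactions GROUP BY account HAVING SUM(amount) > 2227.94

Result:
account | SUM(amount)
--------+------------
ACC-101 | 4872.89    
ACC-103 | 3467.12    
ACC-105 | 13150.16   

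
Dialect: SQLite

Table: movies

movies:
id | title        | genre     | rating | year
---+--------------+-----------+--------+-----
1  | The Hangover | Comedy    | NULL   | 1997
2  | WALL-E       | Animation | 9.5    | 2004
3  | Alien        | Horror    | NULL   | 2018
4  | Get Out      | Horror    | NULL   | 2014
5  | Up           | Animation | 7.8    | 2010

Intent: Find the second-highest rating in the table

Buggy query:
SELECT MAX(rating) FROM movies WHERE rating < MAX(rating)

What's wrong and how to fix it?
Bug: The inner MAX is an aggregate inside WHERE, which is not allowed

Fix: Put the inner MAX in a scalar subquery

Corrected query:
SELECT MAX(rating) FROM movies WHERE rating < (SELECT MAX(rating) FROM movies)

Result:
MAX(rating)
-----------
7.8        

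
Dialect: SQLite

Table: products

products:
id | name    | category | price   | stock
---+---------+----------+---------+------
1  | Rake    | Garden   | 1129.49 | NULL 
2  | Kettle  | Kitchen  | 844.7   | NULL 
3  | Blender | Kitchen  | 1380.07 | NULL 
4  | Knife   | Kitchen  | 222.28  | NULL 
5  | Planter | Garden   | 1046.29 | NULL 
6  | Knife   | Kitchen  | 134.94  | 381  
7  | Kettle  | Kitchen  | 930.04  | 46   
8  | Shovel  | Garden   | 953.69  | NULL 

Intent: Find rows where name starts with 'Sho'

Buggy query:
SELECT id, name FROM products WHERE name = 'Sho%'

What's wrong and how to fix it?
Bug: Wildcards only work with LIKE; '=' treats '%' as a literal character

Fix: Use LIKE for wildcard pattern matching

Corrected query:
SELECT id, name FROM products WHERE name LIKE 'Sho%'

Result:
id | name  
---+-------
8  | Shovel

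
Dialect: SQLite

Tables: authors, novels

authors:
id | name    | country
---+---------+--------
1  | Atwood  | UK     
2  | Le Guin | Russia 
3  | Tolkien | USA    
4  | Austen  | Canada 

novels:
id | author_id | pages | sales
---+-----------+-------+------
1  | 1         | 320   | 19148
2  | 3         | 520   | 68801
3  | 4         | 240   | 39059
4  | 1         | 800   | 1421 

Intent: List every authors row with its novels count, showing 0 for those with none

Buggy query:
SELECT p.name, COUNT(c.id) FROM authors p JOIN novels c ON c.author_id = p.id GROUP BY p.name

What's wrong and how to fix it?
Bug: An inner join excludes parents with zero children

Fix: Switch to LEFT JOIN to retain unmatched parent rows

Corrected query:
SELECT p.name, COUNT(c.id) FROM authors p LEFT JOIN novels c ON c.author_id = p.id GROUP BY p.name

Result:
name    | COUNT(c.id)
--------+------------
Atwood  | 2          
Austen  | 1          
Le Guin | 0          
Tolkien | 1          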